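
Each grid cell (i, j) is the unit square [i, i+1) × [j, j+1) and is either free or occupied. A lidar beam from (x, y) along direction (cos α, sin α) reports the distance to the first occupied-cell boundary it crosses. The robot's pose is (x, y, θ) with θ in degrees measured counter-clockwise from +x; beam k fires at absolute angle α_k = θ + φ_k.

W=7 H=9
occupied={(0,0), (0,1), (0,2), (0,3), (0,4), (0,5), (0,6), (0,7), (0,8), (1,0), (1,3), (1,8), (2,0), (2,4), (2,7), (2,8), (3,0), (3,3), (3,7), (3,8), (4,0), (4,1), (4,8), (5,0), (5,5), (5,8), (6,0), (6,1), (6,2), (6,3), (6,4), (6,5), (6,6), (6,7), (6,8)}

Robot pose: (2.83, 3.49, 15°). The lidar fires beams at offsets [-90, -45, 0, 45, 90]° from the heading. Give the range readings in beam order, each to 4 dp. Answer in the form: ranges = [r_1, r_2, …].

beam 1: φ=-90°, α=285°
  dir = (cos 285°, sin 285°) = (0.2588, -0.9659); from cell (2,3)
  next x-line at t=0.6568, next y-line at t=0.5073; Δt_x=3.8637, Δt_y=1.0353
    y: enter (2,2) at t=0.5073
    x: enter (3,2) at t=0.6568
    y: enter (3,1) at t=1.5426
    y: enter (3,0) at t=2.5778 ← occupied
  → r_1 = 2.5778
beam 2: φ=-45°, α=330°
  dir = (cos 330°, sin 330°) = (0.8660, -0.5000); from cell (2,3)
  next x-line at t=0.1963, next y-line at t=0.9800; Δt_x=1.1547, Δt_y=2.0000
    x: enter (3,3) at t=0.1963 ← occupied
  → r_2 = 0.1963
beam 3: φ=0°, α=15°
  dir = (cos 15°, sin 15°) = (0.9659, 0.2588); from cell (2,3)
  next x-line at t=0.1760, next y-line at t=1.9705; Δt_x=1.0353, Δt_y=3.8637
    x: enter (3,3) at t=0.1760 ← occupied
  → r_3 = 0.1760
beam 4: φ=45°, α=60°
  dir = (cos 60°, sin 60°) = (0.5000, 0.8660); from cell (2,3)
  next x-line at t=0.3400, next y-line at t=0.5889; Δt_x=2.0000, Δt_y=1.1547
    x: enter (3,3) at t=0.3400 ← occupied
  → r_4 = 0.3400
beam 5: φ=90°, α=105°
  dir = (cos 105°, sin 105°) = (-0.2588, 0.9659); from cell (2,3)
  next x-line at t=3.2069, next y-line at t=0.5280; Δt_x=3.8637, Δt_y=1.0353
    y: enter (2,4) at t=0.5280 ← occupied
  → r_5 = 0.5280

ranges = [2.5778, 0.1963, 0.1760, 0.3400, 0.5280]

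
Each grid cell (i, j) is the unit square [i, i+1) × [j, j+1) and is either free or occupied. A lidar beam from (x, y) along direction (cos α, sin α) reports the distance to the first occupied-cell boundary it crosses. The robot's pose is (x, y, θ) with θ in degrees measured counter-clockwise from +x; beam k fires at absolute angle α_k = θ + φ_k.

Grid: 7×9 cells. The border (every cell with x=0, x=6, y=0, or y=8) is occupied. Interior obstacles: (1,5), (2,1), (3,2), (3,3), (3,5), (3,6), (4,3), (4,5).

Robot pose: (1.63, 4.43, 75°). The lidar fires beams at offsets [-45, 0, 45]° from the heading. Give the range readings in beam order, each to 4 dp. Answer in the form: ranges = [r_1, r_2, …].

ranges = [1.5819, 0.5901, 0.6582]

beam 1: φ=-45°, α=30°
  direction (0.8660, 0.5000); cell (1,4); t to first gridline: x 0.4272, y 1.1400 (then +1.1547 / +2.0000)
    (2,4) via x @ 0.4272
    (2,5) via y @ 1.1400
    (3,5) via x @ 1.5819  # hit
  → r_1 = 1.5819
beam 2: φ=0°, α=75°
  direction (0.2588, 0.9659); cell (1,4); t to first gridline: x 1.4296, y 0.5901 (then +3.8637 / +1.0353)
    (1,5) via y @ 0.5901  # hit
  → r_2 = 0.5901
beam 3: φ=45°, α=120°
  direction (-0.5000, 0.8660); cell (1,4); t to first gridline: x 1.2600, y 0.6582 (then +2.0000 / +1.1547)
    (1,5) via y @ 0.6582  # hit
  → r_3 = 0.6582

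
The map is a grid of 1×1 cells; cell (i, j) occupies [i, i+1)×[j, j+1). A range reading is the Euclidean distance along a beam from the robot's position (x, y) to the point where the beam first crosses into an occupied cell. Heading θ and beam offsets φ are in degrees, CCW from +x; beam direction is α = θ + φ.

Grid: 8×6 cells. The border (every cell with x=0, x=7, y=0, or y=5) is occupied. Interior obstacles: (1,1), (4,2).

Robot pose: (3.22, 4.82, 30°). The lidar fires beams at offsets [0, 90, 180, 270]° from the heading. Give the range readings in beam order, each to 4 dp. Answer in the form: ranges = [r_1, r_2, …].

ranges = [0.3600, 0.2078, 2.5634, 2.1016]

beam 1: φ=0°, α=30°
  dir = (cos 30°, sin 30°) = (0.8660, 0.5000); from cell (3,4)
  next x-line at t=0.9007, next y-line at t=0.3600; Δt_x=1.1547, Δt_y=2.0000
    y: enter (3,5) at t=0.3600 ← occupied
  → r_1 = 0.3600
beam 2: φ=90°, α=120°
  dir = (cos 120°, sin 120°) = (-0.5000, 0.8660); from cell (3,4)
  next x-line at t=0.4400, next y-line at t=0.2078; Δt_x=2.0000, Δt_y=1.1547
    y: enter (3,5) at t=0.2078 ← occupied
  → r_2 = 0.2078
beam 3: φ=180°, α=210°
  dir = (cos 210°, sin 210°) = (-0.8660, -0.5000); from cell (3,4)
  next x-line at t=0.2540, next y-line at t=1.6400; Δt_x=1.1547, Δt_y=2.0000
    x: enter (2,4) at t=0.2540
    x: enter (1,4) at t=1.4087
    y: enter (1,3) at t=1.6400
    x: enter (0,3) at t=2.5634 ← occupied
  → r_3 = 2.5634
beam 4: φ=270°, α=300°
  dir = (cos 300°, sin 300°) = (0.5000, -0.8660); from cell (3,4)
  next x-line at t=1.5600, next y-line at t=0.9469; Δt_x=2.0000, Δt_y=1.1547
    y: enter (3,3) at t=0.9469
    x: enter (4,3) at t=1.5600
    y: enter (4,2) at t=2.1016 ← occupied
  → r_4 = 2.1016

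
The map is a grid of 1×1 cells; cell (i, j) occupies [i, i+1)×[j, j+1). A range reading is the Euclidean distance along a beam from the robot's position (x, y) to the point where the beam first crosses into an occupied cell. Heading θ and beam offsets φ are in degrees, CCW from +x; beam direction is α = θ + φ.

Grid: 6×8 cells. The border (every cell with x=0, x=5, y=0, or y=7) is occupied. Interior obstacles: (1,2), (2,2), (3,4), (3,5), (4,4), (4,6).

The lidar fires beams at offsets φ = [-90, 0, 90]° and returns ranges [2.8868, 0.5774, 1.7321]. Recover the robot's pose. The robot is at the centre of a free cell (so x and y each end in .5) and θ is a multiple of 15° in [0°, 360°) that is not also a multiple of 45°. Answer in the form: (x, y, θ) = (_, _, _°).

Candidates: 18 free-cell centres × 16 headings = 288 poses. Raycast each; keep the one whose scan matches to 4 dp.
  (3.5, 3.5, 60°): beam 1 = 1.7321 ≠ 2.8868 ✗
  (1.5, 1.5, 210°): beam 1 = 0.5774 ≠ 2.8868 ✗
  (1.5, 1.5, 15°): beam 1 = 0.5176 ≠ 2.8868 ✗
  (3.5, 2.5, 105°): beam 1 = 1.5529 ≠ 2.8868 ✗
  …
  (2.5, 5.5, 330°): r_1=2.8868, r_2=0.5774, r_3=1.7321 — all match ✓
Only this pose fits every beam.

(x, y, θ) = (2.5, 5.5, 330°)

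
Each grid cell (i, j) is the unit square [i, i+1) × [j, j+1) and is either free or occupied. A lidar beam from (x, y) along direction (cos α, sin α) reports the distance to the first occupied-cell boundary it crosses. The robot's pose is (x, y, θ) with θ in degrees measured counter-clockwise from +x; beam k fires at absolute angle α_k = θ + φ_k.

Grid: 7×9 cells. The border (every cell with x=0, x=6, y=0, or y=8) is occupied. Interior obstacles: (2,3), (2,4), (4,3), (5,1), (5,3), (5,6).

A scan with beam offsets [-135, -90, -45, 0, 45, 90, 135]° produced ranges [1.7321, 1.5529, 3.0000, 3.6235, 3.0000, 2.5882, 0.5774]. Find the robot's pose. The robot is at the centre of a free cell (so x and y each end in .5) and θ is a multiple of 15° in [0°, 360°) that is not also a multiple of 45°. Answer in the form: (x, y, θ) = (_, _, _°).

(x, y, θ) = (4.5, 6.5, 195°)

The pose lattice has 29·16 = 464 candidates. Test each by forward raycasting.
  (1.5, 6.5, 240°): beam 1 = 1.5529 ≠ 1.7321 ✗
  (4.5, 5.5, 345°): beam 3 = 1.7321 ≠ 3.0000 ✗
  (4.5, 6.5, 285°): beam 1 = 3.0000 ≠ 1.7321 ✗
  (3.5, 6.5, 105°): beam 1 = 2.8868 ≠ 1.7321 ✗
  (3.5, 6.5, 195°): beam 3 = 2.8868 ≠ 3.0000 ✗
  …
  (4.5, 6.5, 195°): r_1=1.7321, r_2=1.5529, r_3=3.0000, r_4=3.6235, r_5=3.0000, r_6=2.5882, r_7=0.5774 — all match ✓
Only this pose fits every beam.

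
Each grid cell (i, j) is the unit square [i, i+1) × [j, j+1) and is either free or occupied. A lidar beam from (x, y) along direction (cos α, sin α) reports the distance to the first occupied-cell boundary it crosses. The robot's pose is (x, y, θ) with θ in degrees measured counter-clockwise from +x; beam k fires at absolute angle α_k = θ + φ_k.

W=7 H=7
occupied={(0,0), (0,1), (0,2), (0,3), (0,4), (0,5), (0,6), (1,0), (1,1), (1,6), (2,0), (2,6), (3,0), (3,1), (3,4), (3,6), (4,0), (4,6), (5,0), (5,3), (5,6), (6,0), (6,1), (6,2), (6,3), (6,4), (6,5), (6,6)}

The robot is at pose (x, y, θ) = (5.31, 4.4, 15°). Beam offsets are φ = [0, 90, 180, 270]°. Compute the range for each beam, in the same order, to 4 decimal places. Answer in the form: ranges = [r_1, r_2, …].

beam 1: φ=0°, α=15°
  dir = (cos 15°, sin 15°) = (0.9659, 0.2588); from cell (5,4)
  next x-line at t=0.7143, next y-line at t=2.3182; Δt_x=1.0353, Δt_y=3.8637
    x: enter (6,4) at t=0.7143 ← occupied
  → r_1 = 0.7143
beam 2: φ=90°, α=105°
  dir = (cos 105°, sin 105°) = (-0.2588, 0.9659); from cell (5,4)
  next x-line at t=1.1977, next y-line at t=0.6212; Δt_x=3.8637, Δt_y=1.0353
    y: enter (5,5) at t=0.6212
    x: enter (4,5) at t=1.1977
    y: enter (4,6) at t=1.6564 ← occupied
  → r_2 = 1.6564
beam 3: φ=180°, α=195°
  dir = (cos 195°, sin 195°) = (-0.9659, -0.2588); from cell (5,4)
  next x-line at t=0.3209, next y-line at t=1.5455; Δt_x=1.0353, Δt_y=3.8637
    x: enter (4,4) at t=0.3209
    x: enter (3,4) at t=1.3562 ← occupied
  → r_3 = 1.3562
beam 4: φ=270°, α=285°
  dir = (cos 285°, sin 285°) = (0.2588, -0.9659); from cell (5,4)
  next x-line at t=2.6660, next y-line at t=0.4141; Δt_x=3.8637, Δt_y=1.0353
    y: enter (5,3) at t=0.4141 ← occupied
  → r_4 = 0.4141

ranges = [0.7143, 1.6564, 1.3562, 0.4141]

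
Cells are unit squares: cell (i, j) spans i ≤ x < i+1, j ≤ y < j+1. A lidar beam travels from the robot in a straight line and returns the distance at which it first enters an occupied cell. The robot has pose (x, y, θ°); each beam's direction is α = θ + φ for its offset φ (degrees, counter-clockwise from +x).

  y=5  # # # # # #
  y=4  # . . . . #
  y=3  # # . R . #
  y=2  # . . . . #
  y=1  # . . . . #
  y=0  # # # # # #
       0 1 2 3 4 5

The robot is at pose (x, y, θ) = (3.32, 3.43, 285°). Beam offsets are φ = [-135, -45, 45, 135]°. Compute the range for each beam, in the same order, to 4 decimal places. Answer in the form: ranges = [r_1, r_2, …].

beam 1: φ=-135°, α=150°
  direction (-0.8660, 0.5000); cell (3,3); t to first gridline: x 0.3695, y 1.1400 (then +1.1547 / +2.0000)
    (2,3) via x @ 0.3695
    (2,4) via y @ 1.1400
    (1,4) via x @ 1.5242
    (0,4) via x @ 2.6789  # hit
  → r_1 = 2.6789
beam 2: φ=-45°, α=240°
  direction (-0.5000, -0.8660); cell (3,3); t to first gridline: x 0.6400, y 0.4965 (then +2.0000 / +1.1547)
    (3,2) via y @ 0.4965
    (2,2) via x @ 0.6400
    (2,1) via y @ 1.6512
    (1,1) via x @ 2.6400
    (1,0) via y @ 2.8059  # hit
  → r_2 = 2.8059
beam 3: φ=45°, α=330°
  direction (0.8660, -0.5000); cell (3,3); t to first gridline: x 0.7852, y 0.8600 (then +1.1547 / +2.0000)
    (4,3) via x @ 0.7852
    (4,2) via y @ 0.8600
    (5,2) via x @ 1.9399  # hit
  → r_3 = 1.9399
beam 4: φ=135°, α=60°
  direction (0.5000, 0.8660); cell (3,3); t to first gridline: x 1.3600, y 0.6582 (then +2.0000 / +1.1547)
    (3,4) via y @ 0.6582
    (4,4) via x @ 1.3600
    (4,5) via y @ 1.8129  # hit
  → r_4 = 1.8129

ranges = [2.6789, 2.8059, 1.9399, 1.8129]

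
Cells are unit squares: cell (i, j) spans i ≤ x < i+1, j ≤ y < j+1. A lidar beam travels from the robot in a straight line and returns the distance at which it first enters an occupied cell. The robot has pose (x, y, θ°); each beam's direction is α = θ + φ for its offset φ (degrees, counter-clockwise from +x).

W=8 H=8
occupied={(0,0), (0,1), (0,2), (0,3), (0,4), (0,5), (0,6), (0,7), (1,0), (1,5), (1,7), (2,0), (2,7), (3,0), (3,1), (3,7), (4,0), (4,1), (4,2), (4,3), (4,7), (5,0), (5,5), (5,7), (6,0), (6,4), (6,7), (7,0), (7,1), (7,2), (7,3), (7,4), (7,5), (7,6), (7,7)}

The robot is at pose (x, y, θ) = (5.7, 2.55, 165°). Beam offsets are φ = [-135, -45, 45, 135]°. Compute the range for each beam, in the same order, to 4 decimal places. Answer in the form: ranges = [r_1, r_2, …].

beam 1: φ=-135°, α=30°
  cosα=0.8660 sinα=0.5000 | (5,2) | tMaxX 0.3464 tMaxY 0.9000 | tΔX 1.1547 tΔY 2.0000
    t=0.3464 [x] (6,2)
    t=0.9000 [y] (6,3)
    t=1.5011 [x] (7,3) — stop
  → r_1 = 1.5011
beam 2: φ=-45°, α=120°
  cosα=-0.5000 sinα=0.8660 | (5,2) | tMaxX 1.4000 tMaxY 0.5196 | tΔX 2.0000 tΔY 1.1547
    t=0.5196 [y] (5,3)
    t=1.4000 [x] (4,3) — stop
  → r_2 = 1.4000
beam 3: φ=45°, α=210°
  cosα=-0.8660 sinα=-0.5000 | (5,2) | tMaxX 0.8083 tMaxY 1.1000 | tΔX 1.1547 tΔY 2.0000
    t=0.8083 [x] (4,2) — stop
  → r_3 = 0.8083
beam 4: φ=135°, α=300°
  cosα=0.5000 sinα=-0.8660 | (5,2) | tMaxX 0.6000 tMaxY 0.6351 | tΔX 2.0000 tΔY 1.1547
    t=0.6000 [x] (6,2)
    t=0.6351 [y] (6,1)
    t=1.7898 [y] (6,0) — stop
  → r_4 = 1.7898

ranges = [1.5011, 1.4000, 0.8083, 1.7898]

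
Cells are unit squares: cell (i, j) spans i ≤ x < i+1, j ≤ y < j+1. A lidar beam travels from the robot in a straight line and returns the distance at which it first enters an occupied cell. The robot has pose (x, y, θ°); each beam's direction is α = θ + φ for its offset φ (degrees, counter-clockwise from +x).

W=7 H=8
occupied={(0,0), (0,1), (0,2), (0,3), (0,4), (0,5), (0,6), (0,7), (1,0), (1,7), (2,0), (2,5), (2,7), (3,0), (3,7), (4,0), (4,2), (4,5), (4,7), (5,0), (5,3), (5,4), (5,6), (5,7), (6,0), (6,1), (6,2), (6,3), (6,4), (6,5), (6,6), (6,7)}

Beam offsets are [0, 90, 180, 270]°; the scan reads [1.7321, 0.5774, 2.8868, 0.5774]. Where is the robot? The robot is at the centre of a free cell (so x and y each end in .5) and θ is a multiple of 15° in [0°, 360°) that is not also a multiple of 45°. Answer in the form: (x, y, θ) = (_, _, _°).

(x, y, θ) = (3.5, 5.5, 120°)

Enumerate (i+0.5, j+0.5, θ) over the 24 free cells and 16 admissible headings. For each, cast all 4 beams and compare to the given ranges.
  (3.5, 4.5, 105°): beam 1 = 2.5882 ≠ 1.7321 ✗
  (4.5, 6.5, 105°): beam 1 = 0.5176 ≠ 1.7321 ✗
  (2.5, 1.5, 345°): beam 1 = 1.9319 ≠ 1.7321 ✗
  (1.5, 5.5, 240°): beam 1 = 1.0000 ≠ 1.7321 ✗
  …
  (3.5, 5.5, 120°): r_1=1.7321, r_2=0.5774, r_3=2.8868, r_4=0.5774 — all match ✓
Only this pose fits every beam.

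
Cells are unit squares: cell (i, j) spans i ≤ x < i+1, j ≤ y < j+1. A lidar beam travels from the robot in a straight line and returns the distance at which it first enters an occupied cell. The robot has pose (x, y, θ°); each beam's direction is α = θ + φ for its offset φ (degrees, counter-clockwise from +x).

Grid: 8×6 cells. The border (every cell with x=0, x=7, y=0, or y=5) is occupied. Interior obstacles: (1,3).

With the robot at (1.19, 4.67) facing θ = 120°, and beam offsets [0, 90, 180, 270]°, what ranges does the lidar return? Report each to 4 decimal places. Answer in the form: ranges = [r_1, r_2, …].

ranges = [0.3800, 0.2194, 0.7736, 0.6600]

beam 1: φ=0°, α=120°
  cosα=-0.5000 sinα=0.8660 | (1,4) | tMaxX 0.3800 tMaxY 0.3811 | tΔX 2.0000 tΔY 1.1547
    t=0.3800 [x] (0,4) — stop
  → r_1 = 0.3800
beam 2: φ=90°, α=210°
  cosα=-0.8660 sinα=-0.5000 | (1,4) | tMaxX 0.2194 tMaxY 1.3400 | tΔX 1.1547 tΔY 2.0000
    t=0.2194 [x] (0,4) — stop
  → r_2 = 0.2194
beam 3: φ=180°, α=300°
  cosα=0.5000 sinα=-0.8660 | (1,4) | tMaxX 1.6200 tMaxY 0.7736 | tΔX 2.0000 tΔY 1.1547
    t=0.7736 [y] (1,3) — stop
  → r_3 = 0.7736
beam 4: φ=270°, α=30°
  cosα=0.8660 sinα=0.5000 | (1,4) | tMaxX 0.9353 tMaxY 0.6600 | tΔX 1.1547 tΔY 2.0000
    t=0.6600 [y] (1,5) — stop
  → r_4 = 0.6600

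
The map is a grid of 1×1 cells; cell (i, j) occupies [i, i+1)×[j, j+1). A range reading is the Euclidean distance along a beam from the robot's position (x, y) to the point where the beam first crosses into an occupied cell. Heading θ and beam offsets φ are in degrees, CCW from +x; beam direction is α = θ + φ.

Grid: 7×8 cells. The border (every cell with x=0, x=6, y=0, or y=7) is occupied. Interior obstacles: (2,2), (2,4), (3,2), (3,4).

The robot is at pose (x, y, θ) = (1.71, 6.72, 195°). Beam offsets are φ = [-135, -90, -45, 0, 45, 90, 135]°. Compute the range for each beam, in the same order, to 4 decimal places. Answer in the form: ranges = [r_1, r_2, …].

beam 1: φ=-135°, α=60°
  direction (0.5000, 0.8660); cell (1,6); t to first gridline: x 0.5800, y 0.3233 (then +2.0000 / +1.1547)
    (1,7) via y @ 0.3233  # hit
  → r_1 = 0.3233
beam 2: φ=-90°, α=105°
  direction (-0.2588, 0.9659); cell (1,6); t to first gridline: x 2.7432, y 0.2899 (then +3.8637 / +1.0353)
    (1,7) via y @ 0.2899  # hit
  → r_2 = 0.2899
beam 3: φ=-45°, α=150°
  direction (-0.8660, 0.5000); cell (1,6); t to first gridline: x 0.8198, y 0.5600 (then +1.1547 / +2.0000)
    (1,7) via y @ 0.5600  # hit
  → r_3 = 0.5600
beam 4: φ=0°, α=195°
  direction (-0.9659, -0.2588); cell (1,6); t to first gridline: x 0.7350, y 2.7819 (then +1.0353 / +3.8637)
    (0,6) via x @ 0.7350  # hit
  → r_4 = 0.7350
beam 5: φ=45°, α=240°
  direction (-0.5000, -0.8660); cell (1,6); t to first gridline: x 1.4200, y 0.8314 (then +2.0000 / +1.1547)
    (1,5) via y @ 0.8314
    (0,5) via x @ 1.4200  # hit
  → r_5 = 1.4200
beam 6: φ=90°, α=285°
  direction (0.2588, -0.9659); cell (1,6); t to first gridline: x 1.1205, y 0.7454 (then +3.8637 / +1.0353)
    (1,5) via y @ 0.7454
    (2,5) via x @ 1.1205
    (2,4) via y @ 1.7807  # hit
  → r_6 = 1.7807
beam 7: φ=135°, α=330°
  direction (0.8660, -0.5000); cell (1,6); t to first gridline: x 0.3349, y 1.4400 (then +1.1547 / +2.0000)
    (2,6) via x @ 0.3349
    (2,5) via y @ 1.4400
    (3,5) via x @ 1.4896
    (4,5) via x @ 2.6443
    (4,4) via y @ 3.4400
    (5,4) via x @ 3.7990
    (6,4) via x @ 4.9537  # hit
  → r_7 = 4.9537

ranges = [0.3233, 0.2899, 0.5600, 0.7350, 1.4200, 1.7807, 4.9537]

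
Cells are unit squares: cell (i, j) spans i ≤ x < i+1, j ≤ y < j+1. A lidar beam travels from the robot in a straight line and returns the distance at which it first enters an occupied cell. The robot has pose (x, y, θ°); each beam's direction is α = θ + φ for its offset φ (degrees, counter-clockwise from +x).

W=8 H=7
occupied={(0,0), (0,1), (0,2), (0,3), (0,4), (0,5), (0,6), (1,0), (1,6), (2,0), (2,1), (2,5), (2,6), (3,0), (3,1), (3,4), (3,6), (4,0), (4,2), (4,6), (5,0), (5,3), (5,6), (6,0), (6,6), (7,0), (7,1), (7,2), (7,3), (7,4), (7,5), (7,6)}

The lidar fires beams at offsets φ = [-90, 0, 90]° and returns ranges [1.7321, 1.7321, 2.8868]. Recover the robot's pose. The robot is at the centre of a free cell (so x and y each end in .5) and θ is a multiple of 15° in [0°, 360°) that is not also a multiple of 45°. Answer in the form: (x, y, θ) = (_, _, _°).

(x, y, θ) = (5.5, 4.5, 60°)

Candidates: 24 free-cell centres × 16 headings = 384 poses. Raycast each; keep the one whose scan matches to 4 dp.
  (4.5, 5.5, 105°): beam 1 = 1.9319 ≠ 1.7321 ✗
  (4.5, 4.5, 255°): beam 1 = 0.5176 ≠ 1.7321 ✗
  (5.5, 4.5, 240°): beam 1 = 2.8868 ≠ 1.7321 ✗
  …
  (5.5, 4.5, 60°): r_1=1.7321, r_2=1.7321, r_3=2.8868 — all match ✓
Only this pose fits every beam.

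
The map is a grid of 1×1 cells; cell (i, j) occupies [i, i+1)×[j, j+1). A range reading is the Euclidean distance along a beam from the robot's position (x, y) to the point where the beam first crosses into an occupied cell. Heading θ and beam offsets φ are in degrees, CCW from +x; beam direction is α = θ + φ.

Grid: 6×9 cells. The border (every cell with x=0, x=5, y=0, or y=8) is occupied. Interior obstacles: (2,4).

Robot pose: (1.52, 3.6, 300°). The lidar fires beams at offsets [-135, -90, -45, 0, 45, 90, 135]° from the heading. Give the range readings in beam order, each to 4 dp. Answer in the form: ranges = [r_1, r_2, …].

beam 1: φ=-135°, α=165°
  dir = (cos 165°, sin 165°) = (-0.9659, 0.2588); from cell (1,3)
  next x-line at t=0.5383, next y-line at t=1.5455; Δt_x=1.0353, Δt_y=3.8637
    x: enter (0,3) at t=0.5383 ← occupied
  → r_1 = 0.5383
beam 2: φ=-90°, α=210°
  dir = (cos 210°, sin 210°) = (-0.8660, -0.5000); from cell (1,3)
  next x-line at t=0.6004, next y-line at t=1.2000; Δt_x=1.1547, Δt_y=2.0000
    x: enter (0,3) at t=0.6004 ← occupied
  → r_2 = 0.6004
beam 3: φ=-45°, α=255°
  dir = (cos 255°, sin 255°) = (-0.2588, -0.9659); from cell (1,3)
  next x-line at t=2.0091, next y-line at t=0.6212; Δt_x=3.8637, Δt_y=1.0353
    y: enter (1,2) at t=0.6212
    y: enter (1,1) at t=1.6564
    x: enter (0,1) at t=2.0091 ← occupied
  → r_3 = 2.0091
beam 4: φ=0°, α=300°
  dir = (cos 300°, sin 300°) = (0.5000, -0.8660); from cell (1,3)
  next x-line at t=0.9600, next y-line at t=0.6928; Δt_x=2.0000, Δt_y=1.1547
    y: enter (1,2) at t=0.6928
    x: enter (2,2) at t=0.9600
    y: enter (2,1) at t=1.8475
    x: enter (3,1) at t=2.9600
    y: enter (3,0) at t=3.0022 ← occupied
  → r_4 = 3.0022
beam 5: φ=45°, α=345°
  dir = (cos 345°, sin 345°) = (0.9659, -0.2588); from cell (1,3)
  next x-line at t=0.4969, next y-line at t=2.3182; Δt_x=1.0353, Δt_y=3.8637
    x: enter (2,3) at t=0.4969
    x: enter (3,3) at t=1.5322
    y: enter (3,2) at t=2.3182
    x: enter (4,2) at t=2.5675
    x: enter (5,2) at t=3.6028 ← occupied
  → r_5 = 3.6028
beam 6: φ=90°, α=30°
  dir = (cos 30°, sin 30°) = (0.8660, 0.5000); from cell (1,3)
  next x-line at t=0.5543, next y-line at t=0.8000; Δt_x=1.1547, Δt_y=2.0000
    x: enter (2,3) at t=0.5543
    y: enter (2,4) at t=0.8000 ← occupied
  → r_6 = 0.8000
beam 7: φ=135°, α=75°
  dir = (cos 75°, sin 75°) = (0.2588, 0.9659); from cell (1,3)
  next x-line at t=1.8546, next y-line at t=0.4141; Δt_x=3.8637, Δt_y=1.0353
    y: enter (1,4) at t=0.4141
    y: enter (1,5) at t=1.4494
    x: enter (2,5) at t=1.8546
    y: enter (2,6) at t=2.4847
    y: enter (2,7) at t=3.5199
    y: enter (2,8) at t=4.5552 ← occupied
  → r_7 = 4.5552

ranges = [0.5383, 0.6004, 2.0091, 3.0022, 3.6028, 0.8000, 4.5552]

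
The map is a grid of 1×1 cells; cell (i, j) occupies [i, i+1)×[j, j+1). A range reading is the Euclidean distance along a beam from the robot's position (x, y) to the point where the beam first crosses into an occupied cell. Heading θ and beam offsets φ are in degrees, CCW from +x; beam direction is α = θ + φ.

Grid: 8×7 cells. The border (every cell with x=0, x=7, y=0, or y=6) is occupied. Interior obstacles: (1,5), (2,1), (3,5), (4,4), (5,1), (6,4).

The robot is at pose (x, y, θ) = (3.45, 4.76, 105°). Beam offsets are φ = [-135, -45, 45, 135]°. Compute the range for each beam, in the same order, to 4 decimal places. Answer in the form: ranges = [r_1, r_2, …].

beam 1: φ=-135°, α=330°
  d=(0.8660,-0.5000)  start (3,4)  tX=0.6351 tY=1.5200  stride 1/|dx|=1.1547 1/|dy|=2.0000
    cross x-line → (4,4), t=0.6351 (wall)
  → r_1 = 0.6351
beam 2: φ=-45°, α=60°
  d=(0.5000,0.8660)  start (3,4)  tX=1.1000 tY=0.2771  stride 1/|dx|=2.0000 1/|dy|=1.1547
    cross y-line → (3,5), t=0.2771 (wall)
  → r_2 = 0.2771
beam 3: φ=45°, α=150°
  d=(-0.8660,0.5000)  start (3,4)  tX=0.5196 tY=0.4800  stride 1/|dx|=1.1547 1/|dy|=2.0000
    cross y-line → (3,5), t=0.4800 (wall)
  → r_3 = 0.4800
beam 4: φ=135°, α=240°
  d=(-0.5000,-0.8660)  start (3,4)  tX=0.9000 tY=0.8776  stride 1/|dx|=2.0000 1/|dy|=1.1547
    cross y-line → (3,3), t=0.8776
    cross x-line → (2,3), t=0.9000
    cross y-line → (2,2), t=2.0323
    cross x-line → (1,2), t=2.9000
    cross y-line → (1,1), t=3.1870
    cross y-line → (1,0), t=4.3417 (wall)
  → r_4 = 4.3417

ranges = [0.6351, 0.2771, 0.4800, 4.3417]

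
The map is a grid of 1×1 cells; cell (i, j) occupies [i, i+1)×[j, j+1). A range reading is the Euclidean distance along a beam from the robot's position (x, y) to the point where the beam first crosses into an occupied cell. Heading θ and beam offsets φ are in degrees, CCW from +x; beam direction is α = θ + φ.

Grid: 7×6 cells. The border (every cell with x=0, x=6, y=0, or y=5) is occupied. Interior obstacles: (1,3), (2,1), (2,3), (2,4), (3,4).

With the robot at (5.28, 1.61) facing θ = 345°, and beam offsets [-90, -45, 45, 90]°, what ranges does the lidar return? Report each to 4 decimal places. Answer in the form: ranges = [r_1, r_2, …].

beam 1: φ=-90°, α=255°
  d=(-0.2588,-0.9659)  start (5,1)  tX=1.0818 tY=0.6315  stride 1/|dx|=3.8637 1/|dy|=1.0353
    cross y-line → (5,0), t=0.6315 (wall)
  → r_1 = 0.6315
beam 2: φ=-45°, α=300°
  d=(0.5000,-0.8660)  start (5,1)  tX=1.4400 tY=0.7044  stride 1/|dx|=2.0000 1/|dy|=1.1547
    cross y-line → (5,0), t=0.7044 (wall)
  → r_2 = 0.7044
beam 3: φ=45°, α=30°
  d=(0.8660,0.5000)  start (5,1)  tX=0.8314 tY=0.7800  stride 1/|dx|=1.1547 1/|dy|=2.0000
    cross y-line → (5,2), t=0.7800
    cross x-line → (6,2), t=0.8314 (wall)
  → r_3 = 0.8314
beam 4: φ=90°, α=75°
  d=(0.2588,0.9659)  start (5,1)  tX=2.7819 tY=0.4038  stride 1/|dx|=3.8637 1/|dy|=1.0353
    cross y-line → (5,2), t=0.4038
    cross y-line → (5,3), t=1.4390
    cross y-line → (5,4), t=2.4743
    cross x-line → (6,4), t=2.7819 (wall)
  → r_4 = 2.7819

ranges = [0.6315, 0.7044, 0.8314, 2.7819]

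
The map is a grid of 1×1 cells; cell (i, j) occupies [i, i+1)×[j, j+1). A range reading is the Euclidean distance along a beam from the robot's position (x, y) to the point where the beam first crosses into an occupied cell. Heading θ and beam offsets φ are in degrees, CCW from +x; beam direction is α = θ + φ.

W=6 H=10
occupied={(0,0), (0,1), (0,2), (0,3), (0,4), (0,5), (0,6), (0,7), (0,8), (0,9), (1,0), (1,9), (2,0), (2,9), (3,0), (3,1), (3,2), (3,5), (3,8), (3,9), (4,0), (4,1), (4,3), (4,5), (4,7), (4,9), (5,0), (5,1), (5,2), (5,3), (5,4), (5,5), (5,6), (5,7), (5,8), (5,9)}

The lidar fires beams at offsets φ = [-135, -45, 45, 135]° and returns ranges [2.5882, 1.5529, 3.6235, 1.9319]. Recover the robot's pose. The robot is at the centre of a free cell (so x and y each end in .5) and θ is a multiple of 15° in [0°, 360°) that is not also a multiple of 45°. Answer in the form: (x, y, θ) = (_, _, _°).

(x, y, θ) = (2.5, 6.5, 240°)

The pose lattice has 24·16 = 384 candidates. Test each by forward raycasting.
  (2.5, 6.5, 165°): beam 1 = 1.7321 ≠ 2.5882 ✗
  (3.5, 7.5, 165°): beam 1 = 0.5774 ≠ 2.5882 ✗
  (1.5, 3.5, 120°): beam 1 = 1.9319 ≠ 2.5882 ✗
  …
  (2.5, 6.5, 240°): r_1=2.5882, r_2=1.5529, r_3=3.6235, r_4=1.9319 — all match ✓
No second candidate reproduces the full scan.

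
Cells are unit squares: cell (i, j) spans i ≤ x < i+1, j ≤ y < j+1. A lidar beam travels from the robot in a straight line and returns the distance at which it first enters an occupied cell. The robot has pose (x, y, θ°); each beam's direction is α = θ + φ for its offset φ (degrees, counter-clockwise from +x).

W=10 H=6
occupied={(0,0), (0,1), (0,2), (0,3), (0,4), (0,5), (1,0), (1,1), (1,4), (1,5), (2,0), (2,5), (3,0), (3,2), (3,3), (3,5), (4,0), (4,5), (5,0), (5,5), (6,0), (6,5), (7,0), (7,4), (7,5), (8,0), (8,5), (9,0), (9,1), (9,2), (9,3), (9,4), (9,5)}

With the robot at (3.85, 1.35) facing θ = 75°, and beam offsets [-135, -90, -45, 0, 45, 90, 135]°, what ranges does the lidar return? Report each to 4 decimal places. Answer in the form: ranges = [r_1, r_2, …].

ranges = [0.4041, 1.3523, 5.9467, 3.7788, 0.7506, 1.9153, 0.7000]

beam 1: φ=-135°, α=300°
  cosα=0.5000 sinα=-0.8660 | (3,1) | tMaxX 0.3000 tMaxY 0.4041 | tΔX 2.0000 tΔY 1.1547
    t=0.3000 [x] (4,1)
    t=0.4041 [y] (4,0) — stop
  → r_1 = 0.4041
beam 2: φ=-90°, α=345°
  cosα=0.9659 sinα=-0.2588 | (3,1) | tMaxX 0.1553 tMaxY 1.3523 | tΔX 1.0353 tΔY 3.8637
    t=0.1553 [x] (4,1)
    t=1.1906 [x] (5,1)
    t=1.3523 [y] (5,0) — stop
  → r_2 = 1.3523
beam 3: φ=-45°, α=30°
  cosα=0.8660 sinα=0.5000 | (3,1) | tMaxX 0.1732 tMaxY 1.3000 | tΔX 1.1547 tΔY 2.0000
    t=0.1732 [x] (4,1)
    t=1.3000 [y] (4,2)
    t=1.3279 [x] (5,2)
    t=2.4826 [x] (6,2)
    t=3.3000 [y] (6,3)
    t=3.6373 [x] (7,3)
    t=4.7920 [x] (8,3)
    t=5.3000 [y] (8,4)
    t=5.9467 [x] (9,4) — stop
  → r_3 = 5.9467
beam 4: φ=0°, α=75°
  cosα=0.2588 sinα=0.9659 | (3,1) | tMaxX 0.5796 tMaxY 0.6729 | tΔX 3.8637 tΔY 1.0353
    t=0.5796 [x] (4,1)
    t=0.6729 [y] (4,2)
    t=1.7082 [y] (4,3)
    t=2.7435 [y] (4,4)
    t=3.7788 [y] (4,5) — stop
  → r_4 = 3.7788
beam 5: φ=45°, α=120°
  cosα=-0.5000 sinα=0.8660 | (3,1) | tMaxX 1.7000 tMaxY 0.7506 | tΔX 2.0000 tΔY 1.1547
    t=0.7506 [y] (3,2) — stop
  → r_5 = 0.7506
beam 6: φ=90°, α=165°
  cosα=-0.9659 sinα=0.2588 | (3,1) | tMaxX 0.8800 tMaxY 2.5114 | tΔX 1.0353 tΔY 3.8637
    t=0.8800 [x] (2,1)
    t=1.9153 [x] (1,1) — stop
  → r_6 = 1.9153
beam 7: φ=135°, α=210°
  cosα=-0.8660 sinα=-0.5000 | (3,1) | tMaxX 0.9815 tMaxY 0.7000 | tΔX 1.1547 tΔY 2.0000
    t=0.7000 [y] (3,0) — stop
  → r_7 = 0.7000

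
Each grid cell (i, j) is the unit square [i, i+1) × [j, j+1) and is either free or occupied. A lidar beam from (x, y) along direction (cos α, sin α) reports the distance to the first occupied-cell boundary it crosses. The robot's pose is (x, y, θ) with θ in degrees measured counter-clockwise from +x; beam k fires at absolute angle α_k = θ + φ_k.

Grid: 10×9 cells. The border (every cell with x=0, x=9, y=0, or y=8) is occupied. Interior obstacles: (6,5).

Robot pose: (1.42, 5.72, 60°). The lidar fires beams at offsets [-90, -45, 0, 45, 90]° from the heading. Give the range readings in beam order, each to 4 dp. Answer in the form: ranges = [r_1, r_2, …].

beam 1: φ=-90°, α=330°
  dir = (cos 330°, sin 330°) = (0.8660, -0.5000); from cell (1,5)
  next x-line at t=0.6697, next y-line at t=1.4400; Δt_x=1.1547, Δt_y=2.0000
    x: enter (2,5) at t=0.6697
    y: enter (2,4) at t=1.4400
    x: enter (3,4) at t=1.8244
    x: enter (4,4) at t=2.9791
    y: enter (4,3) at t=3.4400
    x: enter (5,3) at t=4.1338
    x: enter (6,3) at t=5.2885
    y: enter (6,2) at t=5.4400
    x: enter (7,2) at t=6.4432
    y: enter (7,1) at t=7.4400
    x: enter (8,1) at t=7.5979
    x: enter (9,1) at t=8.7526 ← occupied
  → r_1 = 8.7526
beam 2: φ=-45°, α=15°
  dir = (cos 15°, sin 15°) = (0.9659, 0.2588); from cell (1,5)
  next x-line at t=0.6005, next y-line at t=1.0818; Δt_x=1.0353, Δt_y=3.8637
    x: enter (2,5) at t=0.6005
    y: enter (2,6) at t=1.0818
    x: enter (3,6) at t=1.6357
    x: enter (4,6) at t=2.6710
    x: enter (5,6) at t=3.7063
    x: enter (6,6) at t=4.7416
    y: enter (6,7) at t=4.9455
    x: enter (7,7) at t=5.7768
    x: enter (8,7) at t=6.8121
    x: enter (9,7) at t=7.8474 ← occupied
  → r_2 = 7.8474
beam 3: φ=0°, α=60°
  dir = (cos 60°, sin 60°) = (0.5000, 0.8660); from cell (1,5)
  next x-line at t=1.1600, next y-line at t=0.3233; Δt_x=2.0000, Δt_y=1.1547
    y: enter (1,6) at t=0.3233
    x: enter (2,6) at t=1.1600
    y: enter (2,7) at t=1.4780
    y: enter (2,8) at t=2.6327 ← occupied
  → r_3 = 2.6327
beam 4: φ=45°, α=105°
  dir = (cos 105°, sin 105°) = (-0.2588, 0.9659); from cell (1,5)
  next x-line at t=1.6228, next y-line at t=0.2899; Δt_x=3.8637, Δt_y=1.0353
    y: enter (1,6) at t=0.2899
    y: enter (1,7) at t=1.3252
    x: enter (0,7) at t=1.6228 ← occupied
  → r_4 = 1.6228
beam 5: φ=90°, α=150°
  dir = (cos 150°, sin 150°) = (-0.8660, 0.5000); from cell (1,5)
  next x-line at t=0.4850, next y-line at t=0.5600; Δt_x=1.1547, Δt_y=2.0000
    x: enter (0,5) at t=0.4850 ← occupied
  → r_5 = 0.4850

ranges = [8.7526, 7.8474, 2.6327, 1.6228, 0.4850]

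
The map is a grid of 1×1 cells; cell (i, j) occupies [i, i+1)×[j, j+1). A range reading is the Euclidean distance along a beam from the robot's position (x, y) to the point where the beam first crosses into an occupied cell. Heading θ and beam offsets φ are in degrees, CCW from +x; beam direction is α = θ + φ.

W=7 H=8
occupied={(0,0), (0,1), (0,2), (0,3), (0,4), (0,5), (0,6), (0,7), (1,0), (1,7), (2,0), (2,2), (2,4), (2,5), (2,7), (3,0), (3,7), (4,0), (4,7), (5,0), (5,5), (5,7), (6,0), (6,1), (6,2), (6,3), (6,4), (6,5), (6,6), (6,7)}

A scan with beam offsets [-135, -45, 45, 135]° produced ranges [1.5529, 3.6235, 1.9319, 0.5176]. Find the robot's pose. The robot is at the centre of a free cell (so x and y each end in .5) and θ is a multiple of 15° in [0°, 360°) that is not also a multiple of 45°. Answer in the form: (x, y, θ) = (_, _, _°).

(x, y, θ) = (4.5, 1.5, 120°)

Candidates: 26 free-cell centres × 16 headings = 416 poses. Raycast each; keep the one whose scan matches to 4 dp.
  (4.5, 5.5, 150°): beam 1 = 0.5176 ≠ 1.5529 ✗
  (4.5, 1.5, 300°): beam 1 = 1.9319 ≠ 1.5529 ✗
  (4.5, 1.5, 210°): beam 1 = 3.6235 ≠ 1.5529 ✗
  …
  (4.5, 1.5, 120°): r_1=1.5529, r_2=3.6235, r_3=1.9319, r_4=0.5176 — all match ✓
Only this pose fits every beam.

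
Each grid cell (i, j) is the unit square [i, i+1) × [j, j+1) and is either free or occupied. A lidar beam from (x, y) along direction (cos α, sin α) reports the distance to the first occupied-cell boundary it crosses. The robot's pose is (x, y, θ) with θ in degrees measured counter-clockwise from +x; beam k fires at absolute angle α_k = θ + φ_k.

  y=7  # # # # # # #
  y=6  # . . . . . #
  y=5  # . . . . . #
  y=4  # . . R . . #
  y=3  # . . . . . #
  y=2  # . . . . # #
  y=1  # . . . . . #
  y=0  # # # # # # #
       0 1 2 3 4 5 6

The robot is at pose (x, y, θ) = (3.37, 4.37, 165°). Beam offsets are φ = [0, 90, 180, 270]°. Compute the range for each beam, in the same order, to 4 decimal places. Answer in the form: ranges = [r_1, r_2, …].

ranges = [2.4536, 3.4889, 2.7228, 2.7228]

beam 1: φ=0°, α=165°
  direction (-0.9659, 0.2588); cell (3,4); t to first gridline: x 0.3831, y 2.4341 (then +1.0353 / +3.8637)
    (2,4) via x @ 0.3831
    (1,4) via x @ 1.4183
    (1,5) via y @ 2.4341
    (0,5) via x @ 2.4536  # hit
  → r_1 = 2.4536
beam 2: φ=90°, α=255°
  direction (-0.2588, -0.9659); cell (3,4); t to first gridline: x 1.4296, y 0.3831 (then +3.8637 / +1.0353)
    (3,3) via y @ 0.3831
    (3,2) via y @ 1.4183
    (2,2) via x @ 1.4296
    (2,1) via y @ 2.4536
    (2,0) via y @ 3.4889  # hit
  → r_2 = 3.4889
beam 3: φ=180°, α=345°
  direction (0.9659, -0.2588); cell (3,4); t to first gridline: x 0.6522, y 1.4296 (then +1.0353 / +3.8637)
    (4,4) via x @ 0.6522
    (4,3) via y @ 1.4296
    (5,3) via x @ 1.6875
    (6,3) via x @ 2.7228  # hit
  → r_3 = 2.7228
beam 4: φ=270°, α=75°
  direction (0.2588, 0.9659); cell (3,4); t to first gridline: x 2.4341, y 0.6522 (then +3.8637 / +1.0353)
    (3,5) via y @ 0.6522
    (3,6) via y @ 1.6875
    (4,6) via x @ 2.4341
    (4,7) via y @ 2.7228  # hit
  → r_4 = 2.7228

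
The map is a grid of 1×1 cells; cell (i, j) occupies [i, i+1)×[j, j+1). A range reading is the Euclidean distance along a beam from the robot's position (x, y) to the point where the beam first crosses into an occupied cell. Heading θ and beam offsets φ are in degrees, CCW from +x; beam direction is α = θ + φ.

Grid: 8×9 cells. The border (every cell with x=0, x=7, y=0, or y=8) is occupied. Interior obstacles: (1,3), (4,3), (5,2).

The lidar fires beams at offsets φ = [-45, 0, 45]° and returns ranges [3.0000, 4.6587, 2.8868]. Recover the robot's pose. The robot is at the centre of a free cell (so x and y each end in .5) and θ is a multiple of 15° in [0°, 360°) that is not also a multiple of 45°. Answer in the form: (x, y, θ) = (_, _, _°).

(x, y, θ) = (5.5, 6.5, 195°)

Enumerate (i+0.5, j+0.5, θ) over the 39 free cells and 16 admissible headings. For each, cast all 3 beams and compare to the given ranges.
  (1.5, 5.5, 345°): beam 1 = 5.1962 ≠ 3.0000 ✗
  (6.5, 4.5, 300°): beam 1 = 1.9319 ≠ 3.0000 ✗
  (4.5, 4.5, 210°): beam 1 = 3.6235 ≠ 3.0000 ✗
  (4.5, 2.5, 60°): beam 1 = 0.5176 ≠ 3.0000 ✗
  …
  (5.5, 6.5, 195°): r_1=3.0000, r_2=4.6587, r_3=2.8868 — all match ✓
No second candidate reproduces the full scan.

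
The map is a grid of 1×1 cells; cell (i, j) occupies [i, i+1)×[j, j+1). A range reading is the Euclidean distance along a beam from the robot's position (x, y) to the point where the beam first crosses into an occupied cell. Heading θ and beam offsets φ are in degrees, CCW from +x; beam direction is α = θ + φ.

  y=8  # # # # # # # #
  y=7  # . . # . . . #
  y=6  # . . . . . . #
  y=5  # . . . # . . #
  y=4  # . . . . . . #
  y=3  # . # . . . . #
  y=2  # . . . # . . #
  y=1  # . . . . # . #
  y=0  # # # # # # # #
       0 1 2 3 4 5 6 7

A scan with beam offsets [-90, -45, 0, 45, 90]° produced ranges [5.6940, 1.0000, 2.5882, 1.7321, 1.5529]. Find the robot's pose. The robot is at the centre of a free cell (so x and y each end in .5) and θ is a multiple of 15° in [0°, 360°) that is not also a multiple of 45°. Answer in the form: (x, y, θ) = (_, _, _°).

Enumerate (i+0.5, j+0.5, θ) over the 37 free cells and 16 admissible headings. For each, cast all 5 beams and compare to the given ranges.
  (6.5, 7.5, 75°): beam 1 = 0.5176 ≠ 5.6940 ✗
  (3.5, 2.5, 105°): beam 1 = 0.5176 ≠ 5.6940 ✗
  (4.5, 4.5, 330°): beam 1 = 4.0415 ≠ 5.6940 ✗
  (5.5, 6.5, 105°): beam 1 = 1.5529 ≠ 5.6940 ✗
  …
  (3.5, 2.5, 195°): r_1=5.6940, r_2=1.0000, r_3=2.5882, r_4=1.7321, r_5=1.5529 — all match ✓
Only this pose fits every beam.

(x, y, θ) = (3.5, 2.5, 195°)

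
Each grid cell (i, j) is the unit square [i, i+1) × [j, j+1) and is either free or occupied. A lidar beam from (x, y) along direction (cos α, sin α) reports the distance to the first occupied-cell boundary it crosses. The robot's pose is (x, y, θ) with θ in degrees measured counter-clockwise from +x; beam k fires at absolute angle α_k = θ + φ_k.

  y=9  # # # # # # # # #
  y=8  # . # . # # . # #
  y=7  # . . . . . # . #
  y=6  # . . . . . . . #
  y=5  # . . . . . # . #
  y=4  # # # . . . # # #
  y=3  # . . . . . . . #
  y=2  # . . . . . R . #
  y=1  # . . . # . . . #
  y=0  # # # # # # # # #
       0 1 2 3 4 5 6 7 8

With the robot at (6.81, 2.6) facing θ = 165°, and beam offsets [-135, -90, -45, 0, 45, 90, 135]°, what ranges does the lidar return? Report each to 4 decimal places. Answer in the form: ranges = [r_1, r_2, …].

beam 1: φ=-135°, α=30°
  dir = (cos 30°, sin 30°) = (0.8660, 0.5000); from cell (6,2)
  next x-line at t=0.2194, next y-line at t=0.8000; Δt_x=1.1547, Δt_y=2.0000
    x: enter (7,2) at t=0.2194
    y: enter (7,3) at t=0.8000
    x: enter (8,3) at t=1.3741 ← occupied
  → r_1 = 1.3741
beam 2: φ=-90°, α=75°
  dir = (cos 75°, sin 75°) = (0.2588, 0.9659); from cell (6,2)
  next x-line at t=0.7341, next y-line at t=0.4141; Δt_x=3.8637, Δt_y=1.0353
    y: enter (6,3) at t=0.4141
    x: enter (7,3) at t=0.7341
    y: enter (7,4) at t=1.4494 ← occupied
  → r_2 = 1.4494
beam 3: φ=-45°, α=120°
  dir = (cos 120°, sin 120°) = (-0.5000, 0.8660); from cell (6,2)
  next x-line at t=1.6200, next y-line at t=0.4619; Δt_x=2.0000, Δt_y=1.1547
    y: enter (6,3) at t=0.4619
    y: enter (6,4) at t=1.6166 ← occupied
  → r_3 = 1.6166
beam 4: φ=0°, α=165°
  dir = (cos 165°, sin 165°) = (-0.9659, 0.2588); from cell (6,2)
  next x-line at t=0.8386, next y-line at t=1.5455; Δt_x=1.0353, Δt_y=3.8637
    x: enter (5,2) at t=0.8386
    y: enter (5,3) at t=1.5455
    x: enter (4,3) at t=1.8738
    x: enter (3,3) at t=2.9091
    x: enter (2,3) at t=3.9444
    x: enter (1,3) at t=4.9797
    y: enter (1,4) at t=5.4092 ← occupied
  → r_4 = 5.4092
beam 5: φ=45°, α=210°
  dir = (cos 210°, sin 210°) = (-0.8660, -0.5000); from cell (6,2)
  next x-line at t=0.9353, next y-line at t=1.2000; Δt_x=1.1547, Δt_y=2.0000
    x: enter (5,2) at t=0.9353
    y: enter (5,1) at t=1.2000
    x: enter (4,1) at t=2.0900 ← occupied
  → r_5 = 2.0900
beam 6: φ=90°, α=255°
  dir = (cos 255°, sin 255°) = (-0.2588, -0.9659); from cell (6,2)
  next x-line at t=3.1296, next y-line at t=0.6212; Δt_x=3.8637, Δt_y=1.0353
    y: enter (6,1) at t=0.6212
    y: enter (6,0) at t=1.6564 ← occupied
  → r_6 = 1.6564
beam 7: φ=135°, α=300°
  dir = (cos 300°, sin 300°) = (0.5000, -0.8660); from cell (6,2)
  next x-line at t=0.3800, next y-line at t=0.6928; Δt_x=2.0000, Δt_y=1.1547
    x: enter (7,2) at t=0.3800
    y: enter (7,1) at t=0.6928
    y: enter (7,0) at t=1.8475 ← occupied
  → r_7 = 1.8475

ranges = [1.3741, 1.4494, 1.6166, 5.4092, 2.0900, 1.6564, 1.8475]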